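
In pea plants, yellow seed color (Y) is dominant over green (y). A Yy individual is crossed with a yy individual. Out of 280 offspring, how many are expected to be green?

Punnett square for Yy × yy:
Offspring genotypes: 2 Yy, 2 yy
yellow: 2, green: 2
green: 2 out of 4 → fraction 1/2
Expected count = 1/2 × 280 = 140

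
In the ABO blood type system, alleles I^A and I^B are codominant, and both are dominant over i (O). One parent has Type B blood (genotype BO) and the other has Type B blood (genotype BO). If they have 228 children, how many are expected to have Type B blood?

Cross: BO × BO
Possible offspring genotypes: 1 BB, 2 BO, 1 OO
Blood type counts: 3 Type B, 1 Type O
Probability of Type B: 3/4
Expected count = 3/4 × 228 = 171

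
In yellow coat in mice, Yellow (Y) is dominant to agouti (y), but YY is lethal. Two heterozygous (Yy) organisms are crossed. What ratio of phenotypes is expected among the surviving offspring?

Cross: Yy × Yy
Punnett square offspring (before lethality): 1 YY, 2 Yy, 1 yy
The YY genotype is lethal (embryos die); surviving offspring: 2 Yy, 1 yy
Ratio: 2 yellow : 1 agouti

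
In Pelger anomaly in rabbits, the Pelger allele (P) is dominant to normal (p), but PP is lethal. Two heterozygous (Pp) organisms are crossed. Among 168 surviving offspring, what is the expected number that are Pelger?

Cross: Pp × Pp
Punnett square offspring (before lethality): 1 PP, 2 Pp, 1 pp
The PP genotype is lethal (embryos die); surviving offspring: 2 Pp, 1 pp
Pelger: 2 out of 3 → fraction 2/3
Expected count = 2/3 × 168 = 112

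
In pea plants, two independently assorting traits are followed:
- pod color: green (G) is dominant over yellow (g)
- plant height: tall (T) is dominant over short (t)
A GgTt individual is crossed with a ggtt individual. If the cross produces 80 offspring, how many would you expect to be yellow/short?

Dihybrid cross GgTt × ggtt — consider each gene separately:
pod color: Gg × gg → 2 Gg, 2 gg → 2 G_ : 2 gg (out of 4)
plant height: Tt × tt → 2 Tt, 2 tt → 2 T_ : 2 tt (out of 4)
Combine (counts out of 4 × 4 = 16): green/tall (G_T_) = 2×2 = 4; green/short (G_tt) = 2×2 = 4; yellow/tall (ggT_) = 2×2 = 4; yellow/short (ggtt) = 2×2 = 4
Phenotype counts (out of 16): 4 green/tall, 4 green/short, 4 yellow/tall, 4 yellow/short
yellow/short: 4 out of 16 → fraction 1/4
Expected count = 1/4 × 80 = 20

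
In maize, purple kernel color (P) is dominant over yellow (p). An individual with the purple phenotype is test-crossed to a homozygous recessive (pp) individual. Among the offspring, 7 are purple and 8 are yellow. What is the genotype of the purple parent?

Test cross: ? × pp
Offspring: 7 purple, 8 yellow — approximately 1:1.
A 1:1 ratio in a test cross indicates the unknown parent is heterozygous (Pp).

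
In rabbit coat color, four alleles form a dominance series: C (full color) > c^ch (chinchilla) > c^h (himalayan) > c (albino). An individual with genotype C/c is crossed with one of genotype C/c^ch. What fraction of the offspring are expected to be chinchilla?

Cross: C/c × C/c^ch
Allele dominance: C > c^ch > c^h > c
Offspring genotypes: 1 C/C, 1 C/c^ch, 1 C/c, 1 c^ch/c
Phenotype counts: 3 full color, 1 chinchilla
chinchilla: 1 out of 4
Probability: 1/4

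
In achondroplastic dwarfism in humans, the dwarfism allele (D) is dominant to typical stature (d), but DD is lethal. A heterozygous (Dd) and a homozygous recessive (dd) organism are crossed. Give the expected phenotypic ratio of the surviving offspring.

Cross: Dd × dd
Punnett square offspring (before lethality): 2 Dd, 2 dd
No DD offspring are produced in this cross.
Ratio: 1 achondroplastic dwarf : 1 typical stature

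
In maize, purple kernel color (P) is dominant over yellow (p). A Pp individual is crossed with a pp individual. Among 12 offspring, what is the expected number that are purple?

Punnett square for Pp × pp:
Offspring genotypes: 2 Pp, 2 pp
purple: 2, yellow: 2
purple: 2 out of 4 → fraction 1/2
Expected count = 1/2 × 12 = 6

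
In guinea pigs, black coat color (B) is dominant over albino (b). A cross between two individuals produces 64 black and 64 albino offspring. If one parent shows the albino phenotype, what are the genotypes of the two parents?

Observed offspring: 64 black, 64 albino
The observed ratio simplifies to 1:1. One parent shows albino, so its genotype must be bb. A 1:1 offspring split requires the other parent to be heterozygous (Bb).
Parent genotypes: bb × Bb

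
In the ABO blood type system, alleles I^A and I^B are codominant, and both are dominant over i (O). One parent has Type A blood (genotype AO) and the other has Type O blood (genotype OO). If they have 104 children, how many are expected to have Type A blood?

Cross: AO × OO
Possible offspring genotypes: 2 AO, 2 OO
Blood type counts: 2 Type A, 2 Type O
Probability of Type A: 2/4 = 1/2
Expected count = 1/2 × 104 = 52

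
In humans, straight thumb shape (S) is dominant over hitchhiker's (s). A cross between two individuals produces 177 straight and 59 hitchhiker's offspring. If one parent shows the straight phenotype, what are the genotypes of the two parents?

Observed offspring: 177 straight, 59 hitchhiker's
The observed ratio simplifies to 3:1. Hitchhiker's (ss) offspring appear, so each parent must contribute one s allele. The parent stated to show straight carries S, so it is Ss. The other parent is then either Ss or ss: Ss × ss would give a 1:1 split, whereas Ss × Ss gives 3:1 — matching the data. So both parents are heterozygous (Ss × Ss).
Parent genotypes: Ss × Ss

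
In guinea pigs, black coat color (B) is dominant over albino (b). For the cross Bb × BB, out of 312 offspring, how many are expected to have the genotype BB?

Punnett square for Bb × BB:
Offspring genotypes: 2 BB, 2 Bb
Total offspring: 4
Count with target: 2
Probability: 2/4 = 1/2
Expected count = 1/2 × 312 = 156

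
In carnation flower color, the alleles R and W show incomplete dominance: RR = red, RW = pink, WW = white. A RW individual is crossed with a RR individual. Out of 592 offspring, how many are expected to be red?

Punnett square for RW × RR:
Offspring genotypes: 2 RR, 2 RW
Phenotype counts: 2 red, 2 pink
red: 2 out of 4 → fraction 1/2
Expected count = 1/2 × 592 = 296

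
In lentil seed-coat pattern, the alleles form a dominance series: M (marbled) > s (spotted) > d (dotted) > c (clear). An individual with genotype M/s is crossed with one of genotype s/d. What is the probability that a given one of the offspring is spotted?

Cross: M/s × s/d
Allele dominance: M > s > d > c
Offspring genotypes: 1 M/s, 1 M/d, 1 s/s, 1 s/d
Phenotype counts: 2 marbled, 2 spotted
spotted: 2 out of 4
Probability: 2/4 = 1/2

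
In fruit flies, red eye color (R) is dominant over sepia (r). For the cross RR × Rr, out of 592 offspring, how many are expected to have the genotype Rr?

Punnett square for RR × Rr:
Offspring genotypes: 2 RR, 2 Rr
Total offspring: 4
Count with target: 2
Probability: 2/4 = 1/2
Expected count = 1/2 × 592 = 296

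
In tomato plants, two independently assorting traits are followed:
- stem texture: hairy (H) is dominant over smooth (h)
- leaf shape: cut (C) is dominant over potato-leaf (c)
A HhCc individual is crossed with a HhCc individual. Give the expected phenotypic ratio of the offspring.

Dihybrid cross HhCc × HhCc — consider each gene separately:
stem texture: Hh × Hh → 1 HH, 2 Hh, 1 hh → 3 H_ : 1 hh (out of 4)
leaf shape: Cc × Cc → 1 CC, 2 Cc, 1 cc → 3 C_ : 1 cc (out of 4)
Combine (counts out of 4 × 4 = 16): hairy/cut (H_C_) = 3×3 = 9; hairy/potato-leaf (H_cc) = 3×1 = 3; smooth/cut (hhC_) = 1×3 = 3; smooth/potato-leaf (hhcc) = 1×1 = 1
Phenotype counts (out of 16): 9 hairy/cut, 3 hairy/potato-leaf, 3 smooth/cut, 1 smooth/potato-leaf
Ratio: 9 hairy/cut : 3 hairy/potato-leaf : 3 smooth/cut : 1 smooth/potato-leaf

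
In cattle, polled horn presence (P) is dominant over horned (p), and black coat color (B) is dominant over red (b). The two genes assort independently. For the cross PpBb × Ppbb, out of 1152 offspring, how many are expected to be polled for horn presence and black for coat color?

Dihybrid cross PpBb × Ppbb — consider each gene separately:
horn presence: Pp × Pp → 1 PP, 2 Pp, 1 pp → 3 P_ : 1 pp (out of 4)
coat color: Bb × bb → 2 Bb, 2 bb → 2 B_ : 2 bb (out of 4)
Looking for: polled (P_) and black (B_)
P(polled) = 3/4, P(black) = 2/4
P(both) = 3/4 × 2/4 = 6/16 = 3/8
Expected count = 3/8 × 1152 = 432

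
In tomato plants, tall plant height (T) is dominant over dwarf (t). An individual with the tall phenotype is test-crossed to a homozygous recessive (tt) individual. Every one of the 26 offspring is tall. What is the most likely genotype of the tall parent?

Test cross: ? × tt
All offspring are tall.
If the unknown parent were heterozygous (Tt), about half of 26 offspring would be dwarf; none are. The unknown parent is most likely homozygous dominant (TT).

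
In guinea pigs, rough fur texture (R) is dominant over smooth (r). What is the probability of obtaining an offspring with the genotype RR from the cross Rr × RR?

Punnett square for Rr × RR:
Offspring genotypes: 2 RR, 2 Rr
Total offspring: 4
Count with target: 2
Probability: 2/4 = 1/2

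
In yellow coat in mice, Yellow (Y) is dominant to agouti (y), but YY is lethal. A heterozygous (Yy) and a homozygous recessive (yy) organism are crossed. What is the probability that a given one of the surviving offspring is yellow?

Cross: Yy × yy
Punnett square offspring (before lethality): 2 Yy, 2 yy
No YY offspring are produced in this cross.
yellow: 2 out of 4
Probability: 2/4 = 1/2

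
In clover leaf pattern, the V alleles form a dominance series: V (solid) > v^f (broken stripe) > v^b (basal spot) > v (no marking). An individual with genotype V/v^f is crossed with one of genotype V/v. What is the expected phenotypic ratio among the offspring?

Cross: V/v^f × V/v
Allele dominance: V > v^f > v^b > v
Offspring genotypes: 1 V/V, 1 V/v, 1 V/v^f, 1 v^f/v
Phenotype counts: 3 solid, 1 broken stripe
Ratio: 3 solid : 1 broken stripe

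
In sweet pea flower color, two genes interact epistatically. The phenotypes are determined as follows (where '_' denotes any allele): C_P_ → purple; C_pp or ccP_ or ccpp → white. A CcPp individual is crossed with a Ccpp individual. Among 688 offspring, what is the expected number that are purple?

Cross: CcPp × Ccpp — consider each gene separately:
C gene: Cc × Cc → 1 CC, 2 Cc, 1 cc → 3 C_ : 1 cc (out of 4)
P gene: Pp × pp → 2 Pp, 2 pp → 2 P_ : 2 pp (out of 4)
Genotype classes (out of 4 × 4 = 16): C_P_ = 3×2 = 6; C_pp = 3×2 = 6; ccP_ = 1×2 = 2; ccpp = 1×2 = 2
Apply the phenotype rules: C_P_ (6) → purple; C_pp (6) + ccP_ (2) + ccpp (2) → white
Phenotype counts (out of 16): 6 purple, 10 white
purple: 6 out of 16 → fraction 3/8
Expected count = 3/8 × 688 = 258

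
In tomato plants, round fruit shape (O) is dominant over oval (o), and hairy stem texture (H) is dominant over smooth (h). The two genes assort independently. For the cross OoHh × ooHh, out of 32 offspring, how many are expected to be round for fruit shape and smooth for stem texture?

Dihybrid cross OoHh × ooHh — consider each gene separately:
fruit shape: Oo × oo → 2 Oo, 2 oo → 2 O_ : 2 oo (out of 4)
stem texture: Hh × Hh → 1 HH, 2 Hh, 1 hh → 3 H_ : 1 hh (out of 4)
Looking for: round (O_) and smooth (hh)
P(round) = 2/4, P(smooth) = 1/4
P(both) = 2/4 × 1/4 = 2/16 = 1/8
Expected count = 1/8 × 32 = 4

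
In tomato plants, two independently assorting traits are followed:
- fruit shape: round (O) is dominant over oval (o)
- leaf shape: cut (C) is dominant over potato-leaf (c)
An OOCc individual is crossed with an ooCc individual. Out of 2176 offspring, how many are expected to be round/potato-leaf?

Dihybrid cross OOCc × ooCc — consider each gene separately:
fruit shape: OO × oo → 4 Oo → 4 O_ (out of 4)
leaf shape: Cc × Cc → 1 CC, 2 Cc, 1 cc → 3 C_ : 1 cc (out of 4)
Combine (counts out of 4 × 4 = 16): round/cut (O_C_) = 4×3 = 12; round/potato-leaf (O_cc) = 4×1 = 4
Phenotype counts (out of 16): 12 round/cut, 4 round/potato-leaf
round/potato-leaf: 4 out of 16 → fraction 1/4
Expected count = 1/4 × 2176 = 544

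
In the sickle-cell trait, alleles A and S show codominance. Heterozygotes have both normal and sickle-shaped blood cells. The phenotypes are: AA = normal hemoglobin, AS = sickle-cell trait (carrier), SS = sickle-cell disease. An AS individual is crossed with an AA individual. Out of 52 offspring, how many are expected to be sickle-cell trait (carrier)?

Punnett square for AS × AA:
Offspring genotypes: 2 AA, 2 AS
Phenotype counts: 2 normal hemoglobin, 2 sickle-cell trait (carrier)
sickle-cell trait (carrier): 2 out of 4 → fraction 1/2
Expected count = 1/2 × 52 = 26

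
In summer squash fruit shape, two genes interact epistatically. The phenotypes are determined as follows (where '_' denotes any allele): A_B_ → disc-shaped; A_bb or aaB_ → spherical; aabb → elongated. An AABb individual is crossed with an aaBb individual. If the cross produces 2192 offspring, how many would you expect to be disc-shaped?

Cross: AABb × aaBb — consider each gene separately:
A gene: AA × aa → 4 Aa → 4 A_ (out of 4)
B gene: Bb × Bb → 1 BB, 2 Bb, 1 bb → 3 B_ : 1 bb (out of 4)
Genotype classes (out of 4 × 4 = 16): A_B_ = 4×3 = 12; A_bb = 4×1 = 4
Apply the phenotype rules: A_B_ (12) → disc-shaped; A_bb (4) → spherical
Phenotype counts (out of 16): 12 disc-shaped, 4 spherical
disc-shaped: 12 out of 16 → fraction 3/4
Expected count = 3/4 × 2192 = 1644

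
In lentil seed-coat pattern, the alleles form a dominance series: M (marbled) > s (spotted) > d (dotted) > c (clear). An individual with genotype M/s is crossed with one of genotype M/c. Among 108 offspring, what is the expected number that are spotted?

Cross: M/s × M/c
Allele dominance: M > s > d > c
Offspring genotypes: 1 M/M, 1 M/c, 1 M/s, 1 s/c
Phenotype counts: 3 marbled, 1 spotted
spotted: 1 out of 4 → fraction 1/4
Expected count = 1/4 × 108 = 27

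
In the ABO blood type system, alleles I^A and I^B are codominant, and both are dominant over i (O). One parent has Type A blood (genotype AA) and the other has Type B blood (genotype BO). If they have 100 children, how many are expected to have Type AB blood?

Cross: AA × BO
Possible offspring genotypes: 2 AB, 2 AO
Blood type counts: 2 Type AB, 2 Type A
Probability of Type AB: 2/4 = 1/2
Expected count = 1/2 × 100 = 50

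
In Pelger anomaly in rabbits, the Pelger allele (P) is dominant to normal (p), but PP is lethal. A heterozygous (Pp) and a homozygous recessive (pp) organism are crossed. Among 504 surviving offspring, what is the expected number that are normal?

Cross: Pp × pp
Punnett square offspring (before lethality): 2 Pp, 2 pp
No PP offspring are produced in this cross.
normal: 2 out of 4 → fraction 1/2
Expected count = 1/2 × 504 = 252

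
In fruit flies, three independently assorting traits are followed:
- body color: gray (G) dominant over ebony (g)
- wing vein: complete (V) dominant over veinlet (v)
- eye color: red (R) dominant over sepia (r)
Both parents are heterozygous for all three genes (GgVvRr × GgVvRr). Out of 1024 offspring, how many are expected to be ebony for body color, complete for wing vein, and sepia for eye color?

Trihybrid cross: GgVvRr × GgVvRr
Each trait segregates independently with a 3:1 phenotypic ratio, so each gene contributes 3/4 (dominant) or 1/4 (recessive).
Target: ebony (body color), complete (wing vein), sepia (eye color)
Probability = product of independent per-trait probabilities
= 1/4 × 3/4 × 1/4 = 3/64
Expected count = 3/64 × 1024 = 48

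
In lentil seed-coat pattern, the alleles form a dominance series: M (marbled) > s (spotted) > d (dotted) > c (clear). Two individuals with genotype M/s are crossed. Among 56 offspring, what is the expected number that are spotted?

Cross: M/s × M/s
Allele dominance: M > s > d > c
Offspring genotypes: 1 M/M, 2 M/s, 1 s/s
Phenotype counts: 3 marbled, 1 spotted
spotted: 1 out of 4 → fraction 1/4
Expected count = 1/4 × 56 = 14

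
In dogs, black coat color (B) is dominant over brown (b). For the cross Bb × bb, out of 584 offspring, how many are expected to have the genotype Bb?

Punnett square for Bb × bb:
Offspring genotypes: 2 Bb, 2 bb
Total offspring: 4
Count with target: 2
Probability: 2/4 = 1/2
Expected count = 1/2 × 584 = 292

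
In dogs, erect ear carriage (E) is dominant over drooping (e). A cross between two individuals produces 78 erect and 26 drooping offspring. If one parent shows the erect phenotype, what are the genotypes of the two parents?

Observed offspring: 78 erect, 26 drooping
The observed ratio simplifies to 3:1. Drooping (ee) offspring appear, so each parent must contribute one e allele. The parent stated to show erect carries E, so it is Ee. The other parent is then either Ee or ee: Ee × ee would give a 1:1 split, whereas Ee × Ee gives 3:1 — matching the data. So both parents are heterozygous (Ee × Ee).
Parent genotypes: Ee × Ee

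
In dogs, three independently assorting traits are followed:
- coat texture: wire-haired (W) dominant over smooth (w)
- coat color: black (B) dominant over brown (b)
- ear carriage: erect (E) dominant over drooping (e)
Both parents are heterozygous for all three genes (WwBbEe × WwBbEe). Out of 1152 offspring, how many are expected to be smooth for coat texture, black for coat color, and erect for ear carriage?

Trihybrid cross: WwBbEe × WwBbEe
Each trait segregates independently with a 3:1 phenotypic ratio, so each gene contributes 3/4 (dominant) or 1/4 (recessive).
Target: smooth (coat texture), black (coat color), erect (ear carriage)
Probability = product of independent per-trait probabilities
= 1/4 × 3/4 × 3/4 = 9/64
Expected count = 9/64 × 1152 = 162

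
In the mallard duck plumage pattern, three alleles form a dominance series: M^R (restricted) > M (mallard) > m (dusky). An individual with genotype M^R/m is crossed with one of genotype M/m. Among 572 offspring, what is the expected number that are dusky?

Cross: M^R/m × M/m
Allele dominance: M^R > M > m
Offspring genotypes: 1 M^R/M, 1 M^R/m, 1 M/m, 1 m/m
Phenotype counts: 2 restricted, 1 mallard, 1 dusky
dusky: 1 out of 4 → fraction 1/4
Expected count = 1/4 × 572 = 143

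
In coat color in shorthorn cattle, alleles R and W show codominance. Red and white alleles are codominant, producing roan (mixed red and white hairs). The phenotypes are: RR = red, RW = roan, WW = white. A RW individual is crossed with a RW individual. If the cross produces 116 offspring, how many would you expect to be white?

Punnett square for RW × RW:
Offspring genotypes: 1 RR, 2 RW, 1 WW
Phenotype counts: 1 red, 2 roan, 1 white
white: 1 out of 4 → fraction 1/4
Expected count = 1/4 × 116 = 29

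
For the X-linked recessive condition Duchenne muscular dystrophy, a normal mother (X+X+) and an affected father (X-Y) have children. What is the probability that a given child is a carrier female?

Cross: X+X+ × X-Y
Offspring: 2 X+X-, 2 X+Y
Probability of a carrier female: 2/4 = 1/2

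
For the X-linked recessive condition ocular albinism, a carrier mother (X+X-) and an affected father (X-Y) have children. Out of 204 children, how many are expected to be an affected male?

Cross: X+X- × X-Y
Offspring: 1 X+X-, 1 X+Y, 1 X-X-, 1 X-Y
Probability of an affected male: 1/4
Expected count = 1/4 × 204 = 51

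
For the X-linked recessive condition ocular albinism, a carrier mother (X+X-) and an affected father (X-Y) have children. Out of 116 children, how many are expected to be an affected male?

Cross: X+X- × X-Y
Offspring: 1 X+X-, 1 X+Y, 1 X-X-, 1 X-Y
Probability of an affected male: 1/4
Expected count = 1/4 × 116 = 29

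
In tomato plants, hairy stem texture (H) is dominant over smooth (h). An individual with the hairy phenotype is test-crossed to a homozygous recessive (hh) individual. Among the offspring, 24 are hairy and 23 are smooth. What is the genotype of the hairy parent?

Test cross: ? × hh
Offspring: 24 hairy, 23 smooth — approximately 1:1.
A 1:1 ratio in a test cross indicates the unknown parent is heterozygous (Hh).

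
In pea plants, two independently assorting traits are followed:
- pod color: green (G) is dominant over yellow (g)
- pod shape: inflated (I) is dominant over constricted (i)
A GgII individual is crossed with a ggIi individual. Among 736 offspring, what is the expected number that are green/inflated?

Dihybrid cross GgII × ggIi — consider each gene separately:
pod color: Gg × gg → 2 Gg, 2 gg → 2 G_ : 2 gg (out of 4)
pod shape: II × Ii → 2 II, 2 Ii → 4 I_ (out of 4)
Combine (counts out of 4 × 4 = 16): green/inflated (G_I_) = 2×4 = 8; yellow/inflated (ggI_) = 2×4 = 8
Phenotype counts (out of 16): 8 green/inflated, 8 yellow/inflated
green/inflated: 8 out of 16 → fraction 1/2
Expected count = 1/2 × 736 = 368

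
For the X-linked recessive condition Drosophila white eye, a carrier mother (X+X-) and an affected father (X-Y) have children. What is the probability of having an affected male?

Cross: X+X- × X-Y
Offspring: 1 X+X-, 1 X+Y, 1 X-X-, 1 X-Y
Probability of an affected male: 1/4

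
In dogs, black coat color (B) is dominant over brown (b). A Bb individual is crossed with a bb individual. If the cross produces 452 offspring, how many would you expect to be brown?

Punnett square for Bb × bb:
Offspring genotypes: 2 Bb, 2 bb
black: 2, brown: 2
brown: 2 out of 4 → fraction 1/2
Expected count = 1/2 × 452 = 226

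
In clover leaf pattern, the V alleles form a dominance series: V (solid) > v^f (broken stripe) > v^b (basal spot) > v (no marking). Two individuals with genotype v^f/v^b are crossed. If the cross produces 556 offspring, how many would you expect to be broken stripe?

Cross: v^f/v^b × v^f/v^b
Allele dominance: V > v^f > v^b > v
Offspring genotypes: 1 v^f/v^f, 2 v^f/v^b, 1 v^b/v^b
Phenotype counts: 3 broken stripe, 1 basal spot
broken stripe: 3 out of 4 → fraction 3/4
Expected count = 3/4 × 556 = 417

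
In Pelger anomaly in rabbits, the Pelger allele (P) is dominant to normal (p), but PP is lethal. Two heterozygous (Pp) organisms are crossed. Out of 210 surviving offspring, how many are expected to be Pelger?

Cross: Pp × Pp
Punnett square offspring (before lethality): 1 PP, 2 Pp, 1 pp
The PP genotype is lethal (embryos die); surviving offspring: 2 Pp, 1 pp
Pelger: 2 out of 3 → fraction 2/3
Expected count = 2/3 × 210 = 140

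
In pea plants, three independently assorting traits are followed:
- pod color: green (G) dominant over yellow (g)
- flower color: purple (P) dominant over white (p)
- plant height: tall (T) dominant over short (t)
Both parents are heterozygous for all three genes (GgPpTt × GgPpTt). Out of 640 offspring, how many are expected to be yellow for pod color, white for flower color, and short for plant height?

Trihybrid cross: GgPpTt × GgPpTt
Each trait segregates independently with a 3:1 phenotypic ratio, so each gene contributes 3/4 (dominant) or 1/4 (recessive).
Target: yellow (pod color), white (flower color), short (plant height)
Probability = product of independent per-trait probabilities
= 1/4 × 1/4 × 1/4 = 1/64
Expected count = 1/64 × 640 = 10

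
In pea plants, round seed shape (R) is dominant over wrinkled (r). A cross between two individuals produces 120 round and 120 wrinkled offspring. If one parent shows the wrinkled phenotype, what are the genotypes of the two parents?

Observed offspring: 120 round, 120 wrinkled
The observed ratio simplifies to 1:1. One parent shows wrinkled, so its genotype must be rr. A 1:1 offspring split requires the other parent to be heterozygous (Rr).
Parent genotypes: rr × Rr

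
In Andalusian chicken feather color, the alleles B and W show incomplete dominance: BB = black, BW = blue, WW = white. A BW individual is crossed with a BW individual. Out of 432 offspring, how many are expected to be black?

Punnett square for BW × BW:
Offspring genotypes: 1 BB, 2 BW, 1 WW
Phenotype counts: 1 black, 2 blue, 1 white
black: 1 out of 4 → fraction 1/4
Expected count = 1/4 × 432 = 108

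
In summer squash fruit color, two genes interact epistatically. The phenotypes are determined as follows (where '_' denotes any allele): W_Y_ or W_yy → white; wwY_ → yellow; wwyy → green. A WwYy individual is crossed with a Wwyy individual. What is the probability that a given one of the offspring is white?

Cross: WwYy × Wwyy — consider each gene separately:
W gene: Ww × Ww → 1 WW, 2 Ww, 1 ww → 3 W_ : 1 ww (out of 4)
Y gene: Yy × yy → 2 Yy, 2 yy → 2 Y_ : 2 yy (out of 4)
Genotype classes (out of 4 × 4 = 16): W_Y_ = 3×2 = 6; W_yy = 3×2 = 6; wwY_ = 1×2 = 2; wwyy = 1×2 = 2
Apply the phenotype rules: W_Y_ (6) + W_yy (6) → white; wwY_ (2) → yellow; wwyy (2) → green
Phenotype counts (out of 16): 12 white, 2 yellow, 2 green
white: 12 out of 16
Probability: 12/16 = 3/4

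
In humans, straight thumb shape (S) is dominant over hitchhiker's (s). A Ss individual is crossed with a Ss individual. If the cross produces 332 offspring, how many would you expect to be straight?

Punnett square for Ss × Ss:
Offspring genotypes: 1 SS, 2 Ss, 1 ss
straight: 3, hitchhiker's: 1
straight: 3 out of 4 → fraction 3/4
Expected count = 3/4 × 332 = 249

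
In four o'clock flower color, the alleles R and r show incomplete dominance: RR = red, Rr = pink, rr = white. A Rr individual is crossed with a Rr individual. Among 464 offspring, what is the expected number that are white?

Punnett square for Rr × Rr:
Offspring genotypes: 1 RR, 2 Rr, 1 rr
Phenotype counts: 1 red, 2 pink, 1 white
white: 1 out of 4 → fraction 1/4
Expected count = 1/4 × 464 = 116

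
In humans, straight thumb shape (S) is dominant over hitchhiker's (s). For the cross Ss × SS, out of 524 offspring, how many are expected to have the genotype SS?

Punnett square for Ss × SS:
Offspring genotypes: 2 SS, 2 Ss
Total offspring: 4
Count with target: 2
Probability: 2/4 = 1/2
Expected count = 1/2 × 524 = 262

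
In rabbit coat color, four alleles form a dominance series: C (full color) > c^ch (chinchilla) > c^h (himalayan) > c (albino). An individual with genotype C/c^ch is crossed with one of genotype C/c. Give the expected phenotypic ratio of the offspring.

Cross: C/c^ch × C/c
Allele dominance: C > c^ch > c^h > c
Offspring genotypes: 1 C/C, 1 C/c, 1 C/c^ch, 1 c^ch/c
Phenotype counts: 3 full color, 1 chinchilla
Ratio: 3 full color : 1 chinchilla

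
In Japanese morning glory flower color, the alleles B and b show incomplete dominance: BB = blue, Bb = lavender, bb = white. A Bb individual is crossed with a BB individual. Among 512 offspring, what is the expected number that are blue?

Punnett square for Bb × BB:
Offspring genotypes: 2 BB, 2 Bb
Phenotype counts: 2 blue, 2 lavender
blue: 2 out of 4 → fraction 1/2
Expected count = 1/2 × 512 = 256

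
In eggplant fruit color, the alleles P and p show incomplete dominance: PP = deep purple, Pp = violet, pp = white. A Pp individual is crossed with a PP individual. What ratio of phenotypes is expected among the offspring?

Punnett square for Pp × PP:
Offspring genotypes: 2 PP, 2 Pp
Phenotype counts: 2 deep purple, 2 violet
Ratio: 1 deep purple : 1 violet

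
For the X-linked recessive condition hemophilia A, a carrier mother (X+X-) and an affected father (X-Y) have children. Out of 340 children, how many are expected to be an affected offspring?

Cross: X+X- × X-Y
Offspring: 1 X+X-, 1 X+Y, 1 X-X-, 1 X-Y
Probability of an affected offspring: 2/4 = 1/2
Expected count = 1/2 × 340 = 170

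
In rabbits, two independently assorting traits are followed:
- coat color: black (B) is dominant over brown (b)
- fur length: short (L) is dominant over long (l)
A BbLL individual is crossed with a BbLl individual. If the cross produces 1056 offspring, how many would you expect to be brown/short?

Dihybrid cross BbLL × BbLl — consider each gene separately:
coat color: Bb × Bb → 1 BB, 2 Bb, 1 bb → 3 B_ : 1 bb (out of 4)
fur length: LL × Ll → 2 LL, 2 Ll → 4 L_ (out of 4)
Combine (counts out of 4 × 4 = 16): black/short (B_L_) = 3×4 = 12; brown/short (bbL_) = 1×4 = 4
Phenotype counts (out of 16): 12 black/short, 4 brown/short
brown/short: 4 out of 16 → fraction 1/4
Expected count = 1/4 × 1056 = 264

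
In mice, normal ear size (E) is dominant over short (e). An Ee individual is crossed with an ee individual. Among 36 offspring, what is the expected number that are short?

Punnett square for Ee × ee:
Offspring genotypes: 2 Ee, 2 ee
normal: 2, short: 2
short: 2 out of 4 → fraction 1/2
Expected count = 1/2 × 36 = 18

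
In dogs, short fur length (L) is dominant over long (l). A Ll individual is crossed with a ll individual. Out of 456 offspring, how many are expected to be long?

Punnett square for Ll × ll:
Offspring genotypes: 2 Ll, 2 ll
short: 2, long: 2
long: 2 out of 4 → fraction 1/2
Expected count = 1/2 × 456 = 228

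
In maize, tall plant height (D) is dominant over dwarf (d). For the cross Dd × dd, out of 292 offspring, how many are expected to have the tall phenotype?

Punnett square for Dd × dd:
Offspring genotypes: 2 Dd, 2 dd
Total offspring: 4
Count with target: 2
Probability: 2/4 = 1/2
Expected count = 1/2 × 292 = 146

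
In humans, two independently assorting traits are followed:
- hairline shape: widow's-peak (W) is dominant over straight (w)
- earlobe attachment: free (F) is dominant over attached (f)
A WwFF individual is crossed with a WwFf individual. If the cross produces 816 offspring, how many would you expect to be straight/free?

Dihybrid cross WwFF × WwFf — consider each gene separately:
hairline shape: Ww × Ww → 1 WW, 2 Ww, 1 ww → 3 W_ : 1 ww (out of 4)
earlobe attachment: FF × Ff → 2 FF, 2 Ff → 4 F_ (out of 4)
Combine (counts out of 4 × 4 = 16): widow's-peak/free (W_F_) = 3×4 = 12; straight/free (wwF_) = 1×4 = 4
Phenotype counts (out of 16): 12 widow's-peak/free, 4 straight/free
straight/free: 4 out of 16 → fraction 1/4
Expected count = 1/4 × 816 = 204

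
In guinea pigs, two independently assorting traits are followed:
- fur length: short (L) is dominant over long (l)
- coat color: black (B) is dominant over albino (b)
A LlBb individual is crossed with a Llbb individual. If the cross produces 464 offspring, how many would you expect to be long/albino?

Dihybrid cross LlBb × Llbb — consider each gene separately:
fur length: Ll × Ll → 1 LL, 2 Ll, 1 ll → 3 L_ : 1 ll (out of 4)
coat color: Bb × bb → 2 Bb, 2 bb → 2 B_ : 2 bb (out of 4)
Combine (counts out of 4 × 4 = 16): short/black (L_B_) = 3×2 = 6; short/albino (L_bb) = 3×2 = 6; long/black (llB_) = 1×2 = 2; long/albino (llbb) = 1×2 = 2
Phenotype counts (out of 16): 6 short/black, 6 short/albino, 2 long/black, 2 long/albino
long/albino: 2 out of 16 → fraction 1/8
Expected count = 1/8 × 464 = 58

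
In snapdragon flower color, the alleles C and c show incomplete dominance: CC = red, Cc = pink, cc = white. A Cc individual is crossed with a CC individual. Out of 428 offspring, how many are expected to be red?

Punnett square for Cc × CC:
Offspring genotypes: 2 CC, 2 Cc
Phenotype counts: 2 red, 2 pink
red: 2 out of 4 → fraction 1/2
Expected count = 1/2 × 428 = 214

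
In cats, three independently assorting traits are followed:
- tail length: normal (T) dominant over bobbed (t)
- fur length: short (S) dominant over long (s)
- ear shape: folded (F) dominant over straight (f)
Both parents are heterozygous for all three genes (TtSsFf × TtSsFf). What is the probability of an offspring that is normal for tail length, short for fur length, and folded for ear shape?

Trihybrid cross: TtSsFf × TtSsFf
Each trait segregates independently with a 3:1 phenotypic ratio, so each gene contributes 3/4 (dominant) or 1/4 (recessive).
Target: normal (tail length), short (fur length), folded (ear shape)
Probability = product of independent per-trait probabilities
= 3/4 × 3/4 × 3/4 = 27/64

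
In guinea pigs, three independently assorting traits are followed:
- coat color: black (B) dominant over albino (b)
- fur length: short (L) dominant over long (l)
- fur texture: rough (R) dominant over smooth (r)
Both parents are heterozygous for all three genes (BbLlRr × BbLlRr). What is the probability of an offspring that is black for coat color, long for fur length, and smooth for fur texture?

Trihybrid cross: BbLlRr × BbLlRr
Each trait segregates independently with a 3:1 phenotypic ratio, so each gene contributes 3/4 (dominant) or 1/4 (recessive).
Target: black (coat color), long (fur length), smooth (fur texture)
Probability = product of independent per-trait probabilities
= 3/4 × 1/4 × 1/4 = 3/64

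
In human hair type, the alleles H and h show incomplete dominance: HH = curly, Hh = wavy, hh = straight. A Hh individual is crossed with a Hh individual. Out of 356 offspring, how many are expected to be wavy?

Punnett square for Hh × Hh:
Offspring genotypes: 1 HH, 2 Hh, 1 hh
Phenotype counts: 1 curly, 2 wavy, 1 straight
wavy: 2 out of 4 → fraction 1/2
Expected count = 1/2 × 356 = 178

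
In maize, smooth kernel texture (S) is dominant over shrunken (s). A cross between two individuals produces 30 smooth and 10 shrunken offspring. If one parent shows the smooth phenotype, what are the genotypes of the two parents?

Observed offspring: 30 smooth, 10 shrunken
The observed ratio simplifies to 3:1. Shrunken (ss) offspring appear, so each parent must contribute one s allele. The parent stated to show smooth carries S, so it is Ss. The other parent is then either Ss or ss: Ss × ss would give a 1:1 split, whereas Ss × Ss gives 3:1 — matching the data. So both parents are heterozygous (Ss × Ss).
Parent genotypes: Ss × Ss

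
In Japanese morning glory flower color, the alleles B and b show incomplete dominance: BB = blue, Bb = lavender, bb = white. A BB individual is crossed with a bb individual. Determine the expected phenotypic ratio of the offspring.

Punnett square for BB × bb:
Offspring genotypes: 4 Bb
Phenotype counts: 4 lavender
Ratio: all lavender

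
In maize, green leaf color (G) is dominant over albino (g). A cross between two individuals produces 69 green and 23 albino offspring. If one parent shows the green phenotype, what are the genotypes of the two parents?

Observed offspring: 69 green, 23 albino
The observed ratio simplifies to 3:1. Albino (gg) offspring appear, so each parent must contribute one g allele. The parent stated to show green carries G, so it is Gg. The other parent is then either Gg or gg: Gg × gg would give a 1:1 split, whereas Gg × Gg gives 3:1 — matching the data. So both parents are heterozygous (Gg × Gg).
Parent genotypes: Gg × Gg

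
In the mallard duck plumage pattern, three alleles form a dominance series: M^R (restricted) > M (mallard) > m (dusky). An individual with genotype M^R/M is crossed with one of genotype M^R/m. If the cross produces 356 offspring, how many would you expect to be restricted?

Cross: M^R/M × M^R/m
Allele dominance: M^R > M > m
Offspring genotypes: 1 M^R/M^R, 1 M^R/m, 1 M^R/M, 1 M/m
Phenotype counts: 3 restricted, 1 mallard
restricted: 3 out of 4 → fraction 3/4
Expected count = 3/4 × 356 = 267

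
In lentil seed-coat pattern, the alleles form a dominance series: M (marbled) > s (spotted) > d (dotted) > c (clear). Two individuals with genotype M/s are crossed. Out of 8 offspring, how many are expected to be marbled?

Cross: M/s × M/s
Allele dominance: M > s > d > c
Offspring genotypes: 1 M/M, 2 M/s, 1 s/s
Phenotype counts: 3 marbled, 1 spotted
marbled: 3 out of 4 → fraction 3/4
Expected count = 3/4 × 8 = 6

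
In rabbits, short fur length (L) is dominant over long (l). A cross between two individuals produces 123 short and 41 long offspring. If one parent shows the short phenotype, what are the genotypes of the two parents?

Observed offspring: 123 short, 41 long
The observed ratio simplifies to 3:1. Long (ll) offspring appear, so each parent must contribute one l allele. The parent stated to show short carries L, so it is Ll. The other parent is then either Ll or ll: Ll × ll would give a 1:1 split, whereas Ll × Ll gives 3:1 — matching the data. So both parents are heterozygous (Ll × Ll).
Parent genotypes: Ll × Ll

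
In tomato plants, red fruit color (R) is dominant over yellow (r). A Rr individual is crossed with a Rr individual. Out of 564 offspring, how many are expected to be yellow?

Punnett square for Rr × Rr:
Offspring genotypes: 1 RR, 2 Rr, 1 rr
red: 3, yellow: 1
yellow: 1 out of 4 → fraction 1/4
Expected count = 1/4 × 564 = 141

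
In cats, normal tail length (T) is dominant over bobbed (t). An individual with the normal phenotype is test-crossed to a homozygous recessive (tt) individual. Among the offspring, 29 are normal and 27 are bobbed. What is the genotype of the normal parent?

Test cross: ? × tt
Offspring: 29 normal, 27 bobbed — approximately 1:1.
A 1:1 ratio in a test cross indicates the unknown parent is heterozygous (Tt).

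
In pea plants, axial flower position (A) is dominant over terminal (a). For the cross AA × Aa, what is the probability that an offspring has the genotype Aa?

Punnett square for AA × Aa:
Offspring genotypes: 2 AA, 2 Aa
Total offspring: 4
Count with target: 2
Probability: 2/4 = 1/2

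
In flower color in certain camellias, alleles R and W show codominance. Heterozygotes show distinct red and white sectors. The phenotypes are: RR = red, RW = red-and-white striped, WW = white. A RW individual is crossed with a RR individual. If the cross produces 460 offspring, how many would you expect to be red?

Punnett square for RW × RR:
Offspring genotypes: 2 RR, 2 RW
Phenotype counts: 2 red, 2 red-and-white striped
red: 2 out of 4 → fraction 1/2
Expected count = 1/2 × 460 = 230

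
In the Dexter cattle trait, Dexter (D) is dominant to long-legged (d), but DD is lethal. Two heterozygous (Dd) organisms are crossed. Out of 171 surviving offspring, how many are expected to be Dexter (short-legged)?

Cross: Dd × Dd
Punnett square offspring (before lethality): 1 DD, 2 Dd, 1 dd
The DD genotype is lethal (embryos die); surviving offspring: 2 Dd, 1 dd
Dexter (short-legged): 2 out of 3 → fraction 2/3
Expected count = 2/3 × 171 = 114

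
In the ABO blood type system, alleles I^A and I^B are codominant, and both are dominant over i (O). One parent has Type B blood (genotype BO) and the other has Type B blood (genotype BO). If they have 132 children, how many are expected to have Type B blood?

Cross: BO × BO
Possible offspring genotypes: 1 BB, 2 BO, 1 OO
Blood type counts: 3 Type B, 1 Type O
Probability of Type B: 3/4
Expected count = 3/4 × 132 = 99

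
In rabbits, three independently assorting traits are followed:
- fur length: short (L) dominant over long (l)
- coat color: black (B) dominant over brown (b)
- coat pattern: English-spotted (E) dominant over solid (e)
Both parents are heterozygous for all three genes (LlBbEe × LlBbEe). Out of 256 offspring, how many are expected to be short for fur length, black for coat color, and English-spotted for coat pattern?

Trihybrid cross: LlBbEe × LlBbEe
Each trait segregates independently with a 3:1 phenotypic ratio, so each gene contributes 3/4 (dominant) or 1/4 (recessive).
Target: short (fur length), black (coat color), English-spotted (coat pattern)
Probability = product of independent per-trait probabilities
= 3/4 × 3/4 × 3/4 = 27/64
Expected count = 27/64 × 256 = 108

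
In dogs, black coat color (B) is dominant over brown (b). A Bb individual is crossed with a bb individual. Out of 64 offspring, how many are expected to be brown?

Punnett square for Bb × bb:
Offspring genotypes: 2 Bb, 2 bb
black: 2, brown: 2
brown: 2 out of 4 → fraction 1/2
Expected count = 1/2 × 64 = 32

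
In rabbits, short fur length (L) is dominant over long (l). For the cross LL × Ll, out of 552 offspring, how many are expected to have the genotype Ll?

Punnett square for LL × Ll:
Offspring genotypes: 2 LL, 2 Ll
Total offspring: 4
Count with target: 2
Probability: 2/4 = 1/2
Expected count = 1/2 × 552 = 276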